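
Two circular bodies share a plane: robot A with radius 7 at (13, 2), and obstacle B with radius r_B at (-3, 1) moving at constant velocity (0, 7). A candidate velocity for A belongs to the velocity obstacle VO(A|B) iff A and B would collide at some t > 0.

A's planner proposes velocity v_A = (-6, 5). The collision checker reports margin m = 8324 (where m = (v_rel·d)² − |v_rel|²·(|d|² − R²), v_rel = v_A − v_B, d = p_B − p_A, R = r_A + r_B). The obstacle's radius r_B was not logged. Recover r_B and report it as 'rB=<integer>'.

m = 8324
d = (-16, -1);  v_rel = (-6, -2),  |v_rel|² = 40
v_rel×d = (-6)·(-1) − (-2)·(-16) = -26
since m = R²·40 − (-26)²:  R² = (676 + 8324) / 40 = 225
R = √225 = 15  ⇒  r_B = 15 − 7 = 8

rB=8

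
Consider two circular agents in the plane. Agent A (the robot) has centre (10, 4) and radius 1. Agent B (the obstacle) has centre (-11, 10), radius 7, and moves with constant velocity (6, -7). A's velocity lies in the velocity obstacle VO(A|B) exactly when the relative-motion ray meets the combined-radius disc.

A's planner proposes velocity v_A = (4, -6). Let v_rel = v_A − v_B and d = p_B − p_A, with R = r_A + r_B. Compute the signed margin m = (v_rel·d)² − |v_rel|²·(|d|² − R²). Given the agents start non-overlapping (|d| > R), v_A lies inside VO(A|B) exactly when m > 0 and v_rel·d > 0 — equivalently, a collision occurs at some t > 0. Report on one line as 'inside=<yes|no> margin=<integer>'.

d = (-21, 6),  |d|² = 477;  R = 1+7 = 8,  c = 477−8² = 413
v_rel = (-2, 1),  |v_rel|² = 5;  v_rel·d = (-2)·(-21) + (1)·(6) = 48
5·t² − 96·t + 413 = 0  ⇒  m = 48² − 5·413 = 239
m = 239 > 0,  v_rel·d = 48 > 0  ⇒  inside

inside=yes margin=239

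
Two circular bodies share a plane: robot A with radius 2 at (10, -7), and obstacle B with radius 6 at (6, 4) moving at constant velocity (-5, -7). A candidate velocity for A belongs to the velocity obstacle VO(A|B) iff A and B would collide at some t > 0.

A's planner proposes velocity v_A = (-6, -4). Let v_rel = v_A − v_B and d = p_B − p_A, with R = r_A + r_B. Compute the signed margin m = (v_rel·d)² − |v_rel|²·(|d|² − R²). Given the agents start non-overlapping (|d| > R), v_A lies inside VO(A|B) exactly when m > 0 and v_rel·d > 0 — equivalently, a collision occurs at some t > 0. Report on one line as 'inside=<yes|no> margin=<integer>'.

d = (-4, 11),  |d|² = 137;  R = 2+6 = 8,  c = 137−8² = 73
v_rel = (-1, 3),  |v_rel|² = 10;  v_rel·d = (-1)·(-4) + (3)·(11) = 37
10·t² − 74·t + 73 = 0  ⇒  m = 37² − 10·73 = 639
m = 639 > 0,  v_rel·d = 37 > 0  ⇒  inside

inside=yes margin=639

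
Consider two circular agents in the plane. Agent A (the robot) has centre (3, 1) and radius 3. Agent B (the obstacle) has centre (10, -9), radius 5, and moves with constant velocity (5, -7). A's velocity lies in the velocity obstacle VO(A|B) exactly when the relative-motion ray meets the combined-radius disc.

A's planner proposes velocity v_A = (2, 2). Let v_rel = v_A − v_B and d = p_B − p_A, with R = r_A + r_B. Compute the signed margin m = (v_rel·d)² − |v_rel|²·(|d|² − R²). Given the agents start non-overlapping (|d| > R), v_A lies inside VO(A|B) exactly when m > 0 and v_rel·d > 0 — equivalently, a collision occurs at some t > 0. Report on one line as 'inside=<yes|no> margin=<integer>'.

d = (7, -10),  |d|² = 149;  R = 3+5 = 8,  c = 149−8² = 85
v_rel = (-3, 9),  |v_rel|² = 90;  v_rel·d = (-3)·(7) + (9)·(-10) = -111
90·t² + 222·t + 85 = 0  ⇒  m = (-111)² − 90·85 = 4671
m = 4671 > 0,  v_rel·d = -111 < 0  ⇒  outside

inside=no margin=4671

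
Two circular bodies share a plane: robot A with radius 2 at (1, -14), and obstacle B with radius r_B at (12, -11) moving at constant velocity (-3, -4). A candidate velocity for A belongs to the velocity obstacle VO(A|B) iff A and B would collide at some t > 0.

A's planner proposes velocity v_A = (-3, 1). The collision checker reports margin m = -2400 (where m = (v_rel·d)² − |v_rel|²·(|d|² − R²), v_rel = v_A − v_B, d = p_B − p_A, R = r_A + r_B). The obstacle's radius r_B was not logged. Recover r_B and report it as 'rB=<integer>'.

m = -2400
d = (11, 3);  v_rel = (0, 5),  |v_rel|² = 25
v_rel×d = (0)·(3) − (5)·(11) = -55
since m = R²·25 − (-55)²:  R² = (3025 + -2400) / 25 = 25
R = √25 = 5  ⇒  r_B = 5 − 2 = 3

rB=3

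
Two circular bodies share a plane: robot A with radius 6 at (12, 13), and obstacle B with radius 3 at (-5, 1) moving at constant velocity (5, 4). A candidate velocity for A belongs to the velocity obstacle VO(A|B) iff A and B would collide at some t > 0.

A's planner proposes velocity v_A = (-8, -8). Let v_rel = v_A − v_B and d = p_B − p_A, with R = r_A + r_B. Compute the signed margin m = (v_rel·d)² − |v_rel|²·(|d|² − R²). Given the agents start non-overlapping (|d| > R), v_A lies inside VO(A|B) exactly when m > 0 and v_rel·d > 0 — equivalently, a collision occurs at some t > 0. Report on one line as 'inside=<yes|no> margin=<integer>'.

d = (-17, -12),  |d|² = 433;  R = 6+3 = 9,  c = 433−9² = 352
v_rel = (-13, -12),  |v_rel|² = 313;  v_rel·d = (-13)·(-17) + (-12)·(-12) = 365
313·t² − 730·t + 352 = 0  ⇒  m = 365² − 313·352 = 23049
m = 23049 > 0,  v_rel·d = 365 > 0  ⇒  inside

inside=yes margin=23049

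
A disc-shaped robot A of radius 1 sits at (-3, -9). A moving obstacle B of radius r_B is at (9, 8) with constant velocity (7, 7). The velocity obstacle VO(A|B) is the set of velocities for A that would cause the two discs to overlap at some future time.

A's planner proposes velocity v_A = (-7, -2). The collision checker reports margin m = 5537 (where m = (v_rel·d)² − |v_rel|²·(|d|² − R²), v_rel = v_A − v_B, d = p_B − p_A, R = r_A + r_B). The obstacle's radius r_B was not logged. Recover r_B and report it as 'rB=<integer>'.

m = 5537
d = (12, 17);  v_rel = (-14, -9),  |v_rel|² = 277
v_rel×d = (-14)·(17) − (-9)·(12) = -130
since m = R²·277 − (-130)²:  R² = (16900 + 5537) / 277 = 81
R = √81 = 9  ⇒  r_B = 9 − 1 = 8

rB=8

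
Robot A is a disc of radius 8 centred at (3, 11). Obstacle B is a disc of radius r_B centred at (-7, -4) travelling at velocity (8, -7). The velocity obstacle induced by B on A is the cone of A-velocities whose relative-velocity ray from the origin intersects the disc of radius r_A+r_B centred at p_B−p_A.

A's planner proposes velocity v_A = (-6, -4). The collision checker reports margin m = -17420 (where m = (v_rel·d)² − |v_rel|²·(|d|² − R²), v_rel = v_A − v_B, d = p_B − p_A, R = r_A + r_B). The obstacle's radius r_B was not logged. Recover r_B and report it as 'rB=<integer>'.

m = -17420
d = (-10, -15);  v_rel = (-14, 3),  |v_rel|² = 205
v_rel×d = (-14)·(-15) − (3)·(-10) = 240
since m = R²·205 − 240²:  R² = (57600 + -17420) / 205 = 196
R = √196 = 14  ⇒  r_B = 14 − 8 = 6

rB=6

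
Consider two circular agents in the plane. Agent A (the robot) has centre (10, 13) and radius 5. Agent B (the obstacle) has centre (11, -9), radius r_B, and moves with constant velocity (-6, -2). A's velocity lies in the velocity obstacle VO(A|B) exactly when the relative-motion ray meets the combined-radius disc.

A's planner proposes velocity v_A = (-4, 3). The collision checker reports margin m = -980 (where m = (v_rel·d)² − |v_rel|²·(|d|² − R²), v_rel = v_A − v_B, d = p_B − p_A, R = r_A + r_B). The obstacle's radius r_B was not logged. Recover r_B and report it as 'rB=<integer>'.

m = -980
d = (1, -22);  v_rel = (2, 5),  |v_rel|² = 29
v_rel×d = (2)·(-22) − (5)·(1) = -49
since m = R²·29 − (-49)²:  R² = (2401 + -980) / 29 = 49
R = √49 = 7  ⇒  r_B = 7 − 5 = 2

rB=2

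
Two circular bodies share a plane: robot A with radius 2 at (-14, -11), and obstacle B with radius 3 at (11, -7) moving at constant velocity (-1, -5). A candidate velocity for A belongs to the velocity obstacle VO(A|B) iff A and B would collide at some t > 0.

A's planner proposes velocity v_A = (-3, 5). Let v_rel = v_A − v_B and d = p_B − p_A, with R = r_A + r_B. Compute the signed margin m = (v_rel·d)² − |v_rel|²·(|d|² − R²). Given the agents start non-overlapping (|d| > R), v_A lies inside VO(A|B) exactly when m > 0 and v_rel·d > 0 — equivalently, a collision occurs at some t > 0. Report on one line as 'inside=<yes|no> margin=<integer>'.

d = (25, 4),  |d|² = 641;  R = 2+3 = 5,  c = 641−5² = 616
v_rel = (-2, 10),  |v_rel|² = 104;  v_rel·d = (-2)·(25) + (10)·(4) = -10
104·t² + 20·t + 616 = 0  ⇒  m = (-10)² − 104·616 = -63964
m = -63964 < 0,  v_rel·d = -10 < 0  ⇒  outside

inside=no margin=-63964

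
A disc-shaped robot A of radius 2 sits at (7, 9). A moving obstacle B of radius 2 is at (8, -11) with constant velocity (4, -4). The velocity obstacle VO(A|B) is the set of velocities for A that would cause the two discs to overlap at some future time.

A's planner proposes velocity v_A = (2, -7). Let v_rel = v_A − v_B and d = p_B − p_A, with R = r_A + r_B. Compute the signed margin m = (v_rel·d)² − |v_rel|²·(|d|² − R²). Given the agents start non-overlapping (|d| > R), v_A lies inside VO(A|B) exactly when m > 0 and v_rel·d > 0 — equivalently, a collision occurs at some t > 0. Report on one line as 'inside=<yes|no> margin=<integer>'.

d = (1, -20),  |d|² = 401;  R = 2+2 = 4,  c = 401−4² = 385
v_rel = (-2, -3),  |v_rel|² = 13;  v_rel·d = (-2)·(1) + (-3)·(-20) = 58
13·t² − 116·t + 385 = 0  ⇒  m = 58² − 13·385 = -1641
m = -1641 < 0,  v_rel·d = 58 > 0  ⇒  outside

inside=no margin=-1641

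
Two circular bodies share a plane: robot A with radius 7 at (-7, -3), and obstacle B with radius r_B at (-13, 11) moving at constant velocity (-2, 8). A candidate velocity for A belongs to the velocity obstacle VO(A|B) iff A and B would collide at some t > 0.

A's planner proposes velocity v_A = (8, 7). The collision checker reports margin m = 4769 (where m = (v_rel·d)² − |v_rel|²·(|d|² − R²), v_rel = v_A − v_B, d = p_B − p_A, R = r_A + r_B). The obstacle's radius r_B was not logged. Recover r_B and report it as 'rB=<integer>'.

m = 4769
d = (-6, 14);  v_rel = (10, -1),  |v_rel|² = 101
v_rel×d = (10)·(14) − (-1)·(-6) = 134
since m = R²·101 − 134²:  R² = (17956 + 4769) / 101 = 225
R = √225 = 15  ⇒  r_B = 15 − 7 = 8

rB=8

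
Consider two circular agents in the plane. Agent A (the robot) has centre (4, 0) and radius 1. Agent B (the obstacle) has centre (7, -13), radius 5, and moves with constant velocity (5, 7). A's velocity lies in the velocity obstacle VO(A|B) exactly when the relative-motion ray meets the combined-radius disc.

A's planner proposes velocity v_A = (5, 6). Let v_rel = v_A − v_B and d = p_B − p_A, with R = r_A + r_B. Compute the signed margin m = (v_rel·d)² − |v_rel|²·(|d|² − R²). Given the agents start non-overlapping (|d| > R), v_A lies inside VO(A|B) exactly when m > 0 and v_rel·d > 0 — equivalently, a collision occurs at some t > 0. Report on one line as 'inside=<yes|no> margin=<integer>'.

d = (3, -13),  |d|² = 178;  R = 1+5 = 6,  c = 178−6² = 142
v_rel = (0, -1),  |v_rel|² = 1;  v_rel·d = (0)·(3) + (-1)·(-13) = 13
1·t² − 26·t + 142 = 0  ⇒  m = 13² − 1·142 = 27
m = 27 > 0,  v_rel·d = 13 > 0  ⇒  inside

inside=yes margin=27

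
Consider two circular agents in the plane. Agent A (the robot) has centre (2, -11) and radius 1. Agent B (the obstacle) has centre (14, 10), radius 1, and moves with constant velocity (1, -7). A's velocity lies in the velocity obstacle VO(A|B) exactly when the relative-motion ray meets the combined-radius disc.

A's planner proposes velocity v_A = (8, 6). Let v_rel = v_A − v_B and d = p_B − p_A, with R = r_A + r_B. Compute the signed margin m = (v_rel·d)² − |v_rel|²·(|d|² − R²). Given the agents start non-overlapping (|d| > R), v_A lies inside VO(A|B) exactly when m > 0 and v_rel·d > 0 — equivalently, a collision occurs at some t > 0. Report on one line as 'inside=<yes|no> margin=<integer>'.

d = (12, 21),  |d|² = 585;  R = 1+1 = 2,  c = 585−2² = 581
v_rel = (7, 13),  |v_rel|² = 218;  v_rel·d = (7)·(12) + (13)·(21) = 357
218·t² − 714·t + 581 = 0  ⇒  m = 357² − 218·581 = 791
m = 791 > 0,  v_rel·d = 357 > 0  ⇒  inside

inside=yes margin=791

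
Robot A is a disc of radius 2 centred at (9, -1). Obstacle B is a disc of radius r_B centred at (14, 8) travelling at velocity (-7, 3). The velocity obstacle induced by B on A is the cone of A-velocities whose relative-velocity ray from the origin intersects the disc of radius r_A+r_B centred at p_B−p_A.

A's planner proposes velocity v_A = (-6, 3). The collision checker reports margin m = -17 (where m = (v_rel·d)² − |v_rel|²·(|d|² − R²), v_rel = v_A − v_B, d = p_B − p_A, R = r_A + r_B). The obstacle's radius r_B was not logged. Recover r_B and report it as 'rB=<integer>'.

m = -17
d = (5, 9);  v_rel = (1, 0),  |v_rel|² = 1
v_rel×d = (1)·(9) − (0)·(5) = 9
since m = R²·1 − 9²:  R² = (81 + -17) / 1 = 64
R = √64 = 8  ⇒  r_B = 8 − 2 = 6

rB=6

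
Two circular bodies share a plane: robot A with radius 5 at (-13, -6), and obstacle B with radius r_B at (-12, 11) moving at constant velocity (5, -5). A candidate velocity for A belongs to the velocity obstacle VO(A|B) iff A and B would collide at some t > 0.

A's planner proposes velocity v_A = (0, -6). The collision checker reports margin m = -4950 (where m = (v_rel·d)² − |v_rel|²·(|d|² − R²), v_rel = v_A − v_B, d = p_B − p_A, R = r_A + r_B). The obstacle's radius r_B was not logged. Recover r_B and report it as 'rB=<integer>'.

m = -4950
d = (1, 17);  v_rel = (-5, -1),  |v_rel|² = 26
v_rel×d = (-5)·(17) − (-1)·(1) = -84
since m = R²·26 − (-84)²:  R² = (7056 + -4950) / 26 = 81
R = √81 = 9  ⇒  r_B = 9 − 5 = 4

rB=4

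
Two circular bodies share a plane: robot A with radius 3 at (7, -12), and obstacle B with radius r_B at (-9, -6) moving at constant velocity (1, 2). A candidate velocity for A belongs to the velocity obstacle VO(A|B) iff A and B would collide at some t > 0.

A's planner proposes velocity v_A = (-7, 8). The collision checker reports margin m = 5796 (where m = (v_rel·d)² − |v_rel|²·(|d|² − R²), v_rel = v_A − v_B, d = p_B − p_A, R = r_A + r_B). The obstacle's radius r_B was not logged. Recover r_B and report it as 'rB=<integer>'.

m = 5796
d = (-16, 6);  v_rel = (-8, 6),  |v_rel|² = 100
v_rel×d = (-8)·(6) − (6)·(-16) = 48
since m = R²·100 − 48²:  R² = (2304 + 5796) / 100 = 81
R = √81 = 9  ⇒  r_B = 9 − 3 = 6

rB=6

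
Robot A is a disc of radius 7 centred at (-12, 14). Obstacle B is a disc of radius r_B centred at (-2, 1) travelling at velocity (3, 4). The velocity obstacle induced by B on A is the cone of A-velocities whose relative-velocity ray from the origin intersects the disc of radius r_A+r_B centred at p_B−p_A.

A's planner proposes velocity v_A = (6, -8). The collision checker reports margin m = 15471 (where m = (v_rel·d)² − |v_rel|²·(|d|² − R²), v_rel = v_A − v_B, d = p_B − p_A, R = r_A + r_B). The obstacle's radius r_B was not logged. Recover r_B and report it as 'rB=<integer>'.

m = 15471
d = (10, -13);  v_rel = (3, -12),  |v_rel|² = 153
v_rel×d = (3)·(-13) − (-12)·(10) = 81
since m = R²·153 − 81²:  R² = (6561 + 15471) / 153 = 144
R = √144 = 12  ⇒  r_B = 12 − 7 = 5

rB=5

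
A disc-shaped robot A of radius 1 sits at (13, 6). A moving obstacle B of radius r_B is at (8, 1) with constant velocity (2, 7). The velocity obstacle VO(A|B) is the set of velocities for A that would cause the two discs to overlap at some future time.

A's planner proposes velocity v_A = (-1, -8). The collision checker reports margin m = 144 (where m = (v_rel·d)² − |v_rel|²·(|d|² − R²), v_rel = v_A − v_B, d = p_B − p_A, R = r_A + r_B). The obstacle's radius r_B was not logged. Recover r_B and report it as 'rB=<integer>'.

m = 144
d = (-5, -5);  v_rel = (-3, -15),  |v_rel|² = 234
v_rel×d = (-3)·(-5) − (-15)·(-5) = -60
since m = R²·234 − (-60)²:  R² = (3600 + 144) / 234 = 16
R = √16 = 4  ⇒  r_B = 4 − 1 = 3

rB=3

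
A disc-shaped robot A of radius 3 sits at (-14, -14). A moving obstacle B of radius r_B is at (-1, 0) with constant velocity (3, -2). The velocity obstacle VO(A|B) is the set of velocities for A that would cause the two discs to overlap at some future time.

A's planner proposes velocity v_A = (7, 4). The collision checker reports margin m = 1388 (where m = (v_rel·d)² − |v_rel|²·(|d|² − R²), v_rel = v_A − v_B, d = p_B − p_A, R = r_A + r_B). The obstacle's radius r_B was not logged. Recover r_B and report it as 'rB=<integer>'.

m = 1388
d = (13, 14);  v_rel = (4, 6),  |v_rel|² = 52
v_rel×d = (4)·(14) − (6)·(13) = -22
since m = R²·52 − (-22)²:  R² = (484 + 1388) / 52 = 36
R = √36 = 6  ⇒  r_B = 6 − 3 = 3

rB=3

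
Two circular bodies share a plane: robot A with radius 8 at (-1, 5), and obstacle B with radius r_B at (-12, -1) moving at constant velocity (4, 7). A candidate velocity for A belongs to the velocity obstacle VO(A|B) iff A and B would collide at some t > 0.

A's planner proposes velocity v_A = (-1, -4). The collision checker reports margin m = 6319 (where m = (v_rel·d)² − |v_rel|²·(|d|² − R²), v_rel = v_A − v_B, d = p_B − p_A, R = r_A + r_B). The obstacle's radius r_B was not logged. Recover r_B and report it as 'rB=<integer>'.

m = 6319
d = (-11, -6);  v_rel = (-5, -11),  |v_rel|² = 146
v_rel×d = (-5)·(-6) − (-11)·(-11) = -91
since m = R²·146 − (-91)²:  R² = (8281 + 6319) / 146 = 100
R = √100 = 10  ⇒  r_B = 10 − 8 = 2

rB=2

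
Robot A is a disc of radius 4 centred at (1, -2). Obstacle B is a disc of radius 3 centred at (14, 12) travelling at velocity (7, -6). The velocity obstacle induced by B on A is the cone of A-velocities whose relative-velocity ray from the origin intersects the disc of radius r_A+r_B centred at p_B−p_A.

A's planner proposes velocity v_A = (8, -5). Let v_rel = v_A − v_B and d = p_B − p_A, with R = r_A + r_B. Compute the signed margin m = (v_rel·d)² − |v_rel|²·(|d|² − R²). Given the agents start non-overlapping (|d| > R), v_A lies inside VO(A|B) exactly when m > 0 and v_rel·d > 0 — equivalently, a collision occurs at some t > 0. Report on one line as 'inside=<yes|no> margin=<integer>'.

d = (13, 14),  |d|² = 365;  R = 4+3 = 7,  c = 365−7² = 316
v_rel = (1, 1),  |v_rel|² = 2;  v_rel·d = (1)·(13) + (1)·(14) = 27
2·t² − 54·t + 316 = 0  ⇒  m = 27² − 2·316 = 97
m = 97 > 0,  v_rel·d = 27 > 0  ⇒  inside

inside=yes margin=97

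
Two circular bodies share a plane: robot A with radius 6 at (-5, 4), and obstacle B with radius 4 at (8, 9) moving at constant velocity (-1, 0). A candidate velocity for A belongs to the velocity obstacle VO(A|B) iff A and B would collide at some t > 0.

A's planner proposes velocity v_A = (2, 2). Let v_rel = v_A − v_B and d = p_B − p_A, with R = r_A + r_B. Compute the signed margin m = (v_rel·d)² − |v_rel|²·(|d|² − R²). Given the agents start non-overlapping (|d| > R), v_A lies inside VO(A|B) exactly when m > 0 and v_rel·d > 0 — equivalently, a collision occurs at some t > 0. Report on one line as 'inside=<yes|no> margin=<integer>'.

d = (13, 5),  |d|² = 194;  R = 6+4 = 10,  c = 194−10² = 94
v_rel = (3, 2),  |v_rel|² = 13;  v_rel·d = (3)·(13) + (2)·(5) = 49
13·t² − 98·t + 94 = 0  ⇒  m = 49² − 13·94 = 1179
m = 1179 > 0,  v_rel·d = 49 > 0  ⇒  inside

inside=yes margin=1179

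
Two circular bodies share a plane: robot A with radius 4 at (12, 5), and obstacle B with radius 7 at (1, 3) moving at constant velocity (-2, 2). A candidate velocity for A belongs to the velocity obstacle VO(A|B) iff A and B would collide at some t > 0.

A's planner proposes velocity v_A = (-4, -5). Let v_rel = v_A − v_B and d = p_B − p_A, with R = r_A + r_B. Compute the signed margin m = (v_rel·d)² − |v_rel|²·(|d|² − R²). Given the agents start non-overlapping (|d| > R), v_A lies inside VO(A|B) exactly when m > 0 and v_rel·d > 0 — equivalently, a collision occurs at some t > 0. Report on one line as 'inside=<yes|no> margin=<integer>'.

d = (-11, -2),  |d|² = 125;  R = 4+7 = 11,  c = 125−11² = 4
v_rel = (-2, -7),  |v_rel|² = 53;  v_rel·d = (-2)·(-11) + (-7)·(-2) = 36
53·t² − 72·t + 4 = 0  ⇒  m = 36² − 53·4 = 1084
m = 1084 > 0,  v_rel·d = 36 > 0  ⇒  inside

inside=yes margin=1084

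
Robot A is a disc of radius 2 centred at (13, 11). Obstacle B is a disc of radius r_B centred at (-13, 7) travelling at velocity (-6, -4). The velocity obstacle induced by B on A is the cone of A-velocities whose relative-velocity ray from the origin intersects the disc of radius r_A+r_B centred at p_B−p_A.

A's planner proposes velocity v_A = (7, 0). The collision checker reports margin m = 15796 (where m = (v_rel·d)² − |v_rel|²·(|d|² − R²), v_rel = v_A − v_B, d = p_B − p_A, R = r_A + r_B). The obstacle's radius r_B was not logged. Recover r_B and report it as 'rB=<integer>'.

m = 15796
d = (-26, -4);  v_rel = (13, 4),  |v_rel|² = 185
v_rel×d = (13)·(-4) − (4)·(-26) = 52
since m = R²·185 − 52²:  R² = (2704 + 15796) / 185 = 100
R = √100 = 10  ⇒  r_B = 10 − 2 = 8

rB=8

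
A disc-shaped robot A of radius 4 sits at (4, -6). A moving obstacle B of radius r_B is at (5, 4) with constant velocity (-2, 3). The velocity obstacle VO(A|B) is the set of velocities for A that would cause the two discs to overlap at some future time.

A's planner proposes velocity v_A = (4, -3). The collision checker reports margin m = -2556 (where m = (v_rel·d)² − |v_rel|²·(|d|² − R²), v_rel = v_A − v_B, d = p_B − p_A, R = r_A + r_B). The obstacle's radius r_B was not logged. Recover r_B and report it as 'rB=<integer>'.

m = -2556
d = (1, 10);  v_rel = (6, -6),  |v_rel|² = 72
v_rel×d = (6)·(10) − (-6)·(1) = 66
since m = R²·72 − 66²:  R² = (4356 + -2556) / 72 = 25
R = √25 = 5  ⇒  r_B = 5 − 4 = 1

rB=1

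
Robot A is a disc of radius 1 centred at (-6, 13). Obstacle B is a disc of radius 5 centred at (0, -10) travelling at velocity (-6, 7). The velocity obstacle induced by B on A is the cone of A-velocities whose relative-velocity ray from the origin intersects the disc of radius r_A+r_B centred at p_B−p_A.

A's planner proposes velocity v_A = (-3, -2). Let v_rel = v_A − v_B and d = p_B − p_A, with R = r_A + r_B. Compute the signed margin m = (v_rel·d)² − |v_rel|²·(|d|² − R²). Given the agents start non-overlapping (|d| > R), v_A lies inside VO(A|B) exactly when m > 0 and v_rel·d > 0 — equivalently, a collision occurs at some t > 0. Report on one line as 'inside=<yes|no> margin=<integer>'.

d = (6, -23),  |d|² = 565;  R = 1+5 = 6,  c = 565−6² = 529
v_rel = (3, -9),  |v_rel|² = 90;  v_rel·d = (3)·(6) + (-9)·(-23) = 225
90·t² − 450·t + 529 = 0  ⇒  m = 225² − 90·529 = 3015
m = 3015 > 0,  v_rel·d = 225 > 0  ⇒  inside

inside=yes margin=3015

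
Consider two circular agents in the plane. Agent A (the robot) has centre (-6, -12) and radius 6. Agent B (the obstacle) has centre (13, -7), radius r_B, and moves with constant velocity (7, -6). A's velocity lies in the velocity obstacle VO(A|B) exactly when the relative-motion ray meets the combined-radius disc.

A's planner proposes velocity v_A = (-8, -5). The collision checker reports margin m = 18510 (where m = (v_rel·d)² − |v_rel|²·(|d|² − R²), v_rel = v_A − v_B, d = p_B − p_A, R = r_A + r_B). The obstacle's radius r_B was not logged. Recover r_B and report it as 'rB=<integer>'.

m = 18510
d = (19, 5);  v_rel = (-15, 1),  |v_rel|² = 226
v_rel×d = (-15)·(5) − (1)·(19) = -94
since m = R²·226 − (-94)²:  R² = (8836 + 18510) / 226 = 121
R = √121 = 11  ⇒  r_B = 11 − 6 = 5

rB=5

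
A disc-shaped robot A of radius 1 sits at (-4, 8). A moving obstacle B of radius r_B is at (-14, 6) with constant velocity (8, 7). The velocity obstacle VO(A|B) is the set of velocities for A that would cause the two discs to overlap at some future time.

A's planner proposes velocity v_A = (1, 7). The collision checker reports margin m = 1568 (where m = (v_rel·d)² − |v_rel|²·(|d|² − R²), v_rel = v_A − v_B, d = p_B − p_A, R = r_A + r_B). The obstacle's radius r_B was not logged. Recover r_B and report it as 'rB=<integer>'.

m = 1568
d = (-10, -2);  v_rel = (-7, 0),  |v_rel|² = 49
v_rel×d = (-7)·(-2) − (0)·(-10) = 14
since m = R²·49 − 14²:  R² = (196 + 1568) / 49 = 36
R = √36 = 6  ⇒  r_B = 6 − 1 = 5

rB=5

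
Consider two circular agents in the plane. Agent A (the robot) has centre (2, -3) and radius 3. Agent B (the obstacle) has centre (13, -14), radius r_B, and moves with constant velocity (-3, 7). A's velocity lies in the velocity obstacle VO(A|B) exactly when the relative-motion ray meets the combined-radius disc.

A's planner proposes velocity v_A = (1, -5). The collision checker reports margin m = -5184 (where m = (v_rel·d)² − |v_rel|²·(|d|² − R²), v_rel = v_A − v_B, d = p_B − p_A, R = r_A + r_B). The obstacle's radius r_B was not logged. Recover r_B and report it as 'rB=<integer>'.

m = -5184
d = (11, -11);  v_rel = (4, -12),  |v_rel|² = 160
v_rel×d = (4)·(-11) − (-12)·(11) = 88
since m = R²·160 − 88²:  R² = (7744 + -5184) / 160 = 16
R = √16 = 4  ⇒  r_B = 4 − 3 = 1

rB=1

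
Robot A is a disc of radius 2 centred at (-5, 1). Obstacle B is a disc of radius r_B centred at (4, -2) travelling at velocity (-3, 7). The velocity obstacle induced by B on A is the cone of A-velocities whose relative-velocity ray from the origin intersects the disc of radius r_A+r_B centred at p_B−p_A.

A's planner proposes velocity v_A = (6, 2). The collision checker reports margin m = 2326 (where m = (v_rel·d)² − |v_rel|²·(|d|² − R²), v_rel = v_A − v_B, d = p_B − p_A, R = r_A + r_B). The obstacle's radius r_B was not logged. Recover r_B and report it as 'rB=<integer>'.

m = 2326
d = (9, -3);  v_rel = (9, -5),  |v_rel|² = 106
v_rel×d = (9)·(-3) − (-5)·(9) = 18
since m = R²·106 − 18²:  R² = (324 + 2326) / 106 = 25
R = √25 = 5  ⇒  r_B = 5 − 2 = 3

rB=3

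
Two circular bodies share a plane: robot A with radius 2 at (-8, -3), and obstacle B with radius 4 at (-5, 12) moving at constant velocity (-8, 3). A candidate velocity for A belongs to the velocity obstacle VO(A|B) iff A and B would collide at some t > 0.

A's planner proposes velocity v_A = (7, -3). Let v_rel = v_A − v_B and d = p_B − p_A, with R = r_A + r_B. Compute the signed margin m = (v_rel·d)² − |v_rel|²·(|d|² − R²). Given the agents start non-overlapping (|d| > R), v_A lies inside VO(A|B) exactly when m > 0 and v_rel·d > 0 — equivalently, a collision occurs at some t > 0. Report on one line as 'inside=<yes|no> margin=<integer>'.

d = (3, 15),  |d|² = 234;  R = 2+4 = 6,  c = 234−6² = 198
v_rel = (15, -6),  |v_rel|² = 261;  v_rel·d = (15)·(3) + (-6)·(15) = -45
261·t² + 90·t + 198 = 0  ⇒  m = (-45)² − 261·198 = -49653
m = -49653 < 0,  v_rel·d = -45 < 0  ⇒  outside

inside=no margin=-49653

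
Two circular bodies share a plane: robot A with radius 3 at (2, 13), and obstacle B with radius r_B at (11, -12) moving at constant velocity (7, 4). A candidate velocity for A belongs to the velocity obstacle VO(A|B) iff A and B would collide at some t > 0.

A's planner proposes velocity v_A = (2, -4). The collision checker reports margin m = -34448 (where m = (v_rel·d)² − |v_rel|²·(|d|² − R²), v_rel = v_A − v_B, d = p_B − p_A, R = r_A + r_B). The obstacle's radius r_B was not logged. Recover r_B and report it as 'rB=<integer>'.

m = -34448
d = (9, -25);  v_rel = (-5, -8),  |v_rel|² = 89
v_rel×d = (-5)·(-25) − (-8)·(9) = 197
since m = R²·89 − 197²:  R² = (38809 + -34448) / 89 = 49
R = √49 = 7  ⇒  r_B = 7 − 3 = 4

rB=4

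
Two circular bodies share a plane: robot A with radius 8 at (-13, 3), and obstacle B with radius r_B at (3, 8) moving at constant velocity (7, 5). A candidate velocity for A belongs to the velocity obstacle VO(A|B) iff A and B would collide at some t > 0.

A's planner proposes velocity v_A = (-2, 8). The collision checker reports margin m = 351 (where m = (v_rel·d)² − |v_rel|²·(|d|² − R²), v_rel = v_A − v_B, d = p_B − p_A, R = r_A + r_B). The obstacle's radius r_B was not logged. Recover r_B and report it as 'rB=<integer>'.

m = 351
d = (16, 5);  v_rel = (-9, 3),  |v_rel|² = 90
v_rel×d = (-9)·(5) − (3)·(16) = -93
since m = R²·90 − (-93)²:  R² = (8649 + 351) / 90 = 100
R = √100 = 10  ⇒  r_B = 10 − 8 = 2

rB=2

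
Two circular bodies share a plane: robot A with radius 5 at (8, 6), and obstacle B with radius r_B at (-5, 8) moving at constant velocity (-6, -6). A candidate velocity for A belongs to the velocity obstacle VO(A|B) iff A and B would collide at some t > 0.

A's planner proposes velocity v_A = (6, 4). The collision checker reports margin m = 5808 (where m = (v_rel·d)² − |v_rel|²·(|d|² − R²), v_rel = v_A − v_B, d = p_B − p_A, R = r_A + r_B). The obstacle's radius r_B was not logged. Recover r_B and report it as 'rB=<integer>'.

m = 5808
d = (-13, 2);  v_rel = (12, 10),  |v_rel|² = 244
v_rel×d = (12)·(2) − (10)·(-13) = 154
since m = R²·244 − 154²:  R² = (23716 + 5808) / 244 = 121
R = √121 = 11  ⇒  r_B = 11 − 5 = 6

rB=6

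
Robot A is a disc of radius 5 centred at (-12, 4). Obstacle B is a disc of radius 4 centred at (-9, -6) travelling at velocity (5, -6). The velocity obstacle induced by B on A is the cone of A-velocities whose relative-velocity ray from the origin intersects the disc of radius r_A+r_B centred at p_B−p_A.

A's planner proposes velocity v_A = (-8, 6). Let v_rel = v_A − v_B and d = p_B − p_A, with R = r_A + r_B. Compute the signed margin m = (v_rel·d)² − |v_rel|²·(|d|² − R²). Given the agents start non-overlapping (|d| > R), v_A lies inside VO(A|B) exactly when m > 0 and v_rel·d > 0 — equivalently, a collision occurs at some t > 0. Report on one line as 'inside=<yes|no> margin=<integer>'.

d = (3, -10),  |d|² = 109;  R = 5+4 = 9,  c = 109−9² = 28
v_rel = (-13, 12),  |v_rel|² = 313;  v_rel·d = (-13)·(3) + (12)·(-10) = -159
313·t² + 318·t + 28 = 0  ⇒  m = (-159)² − 313·28 = 16517
m = 16517 > 0,  v_rel·d = -159 < 0  ⇒  outside

inside=no margin=16517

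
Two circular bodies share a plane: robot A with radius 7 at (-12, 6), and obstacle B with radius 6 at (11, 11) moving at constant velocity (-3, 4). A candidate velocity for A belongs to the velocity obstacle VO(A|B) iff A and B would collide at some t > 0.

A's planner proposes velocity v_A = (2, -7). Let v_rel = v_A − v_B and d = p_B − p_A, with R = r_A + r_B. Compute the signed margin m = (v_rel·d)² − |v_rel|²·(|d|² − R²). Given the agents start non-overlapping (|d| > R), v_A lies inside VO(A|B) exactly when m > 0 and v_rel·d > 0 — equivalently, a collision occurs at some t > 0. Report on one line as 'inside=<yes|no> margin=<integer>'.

d = (23, 5),  |d|² = 554;  R = 7+6 = 13,  c = 554−13² = 385
v_rel = (5, -11),  |v_rel|² = 146;  v_rel·d = (5)·(23) + (-11)·(5) = 60
146·t² − 120·t + 385 = 0  ⇒  m = 60² − 146·385 = -52610
m = -52610 < 0,  v_rel·d = 60 > 0  ⇒  outside

inside=no margin=-52610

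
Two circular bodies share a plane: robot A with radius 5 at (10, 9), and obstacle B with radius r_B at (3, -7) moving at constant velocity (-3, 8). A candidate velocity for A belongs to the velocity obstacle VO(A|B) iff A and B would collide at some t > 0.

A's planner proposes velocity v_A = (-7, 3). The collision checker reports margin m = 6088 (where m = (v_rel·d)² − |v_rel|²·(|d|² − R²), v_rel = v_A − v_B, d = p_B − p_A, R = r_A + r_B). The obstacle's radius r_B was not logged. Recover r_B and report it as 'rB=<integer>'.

m = 6088
d = (-7, -16);  v_rel = (-4, -5),  |v_rel|² = 41
v_rel×d = (-4)·(-16) − (-5)·(-7) = 29
since m = R²·41 − 29²:  R² = (841 + 6088) / 41 = 169
R = √169 = 13  ⇒  r_B = 13 − 5 = 8

rB=8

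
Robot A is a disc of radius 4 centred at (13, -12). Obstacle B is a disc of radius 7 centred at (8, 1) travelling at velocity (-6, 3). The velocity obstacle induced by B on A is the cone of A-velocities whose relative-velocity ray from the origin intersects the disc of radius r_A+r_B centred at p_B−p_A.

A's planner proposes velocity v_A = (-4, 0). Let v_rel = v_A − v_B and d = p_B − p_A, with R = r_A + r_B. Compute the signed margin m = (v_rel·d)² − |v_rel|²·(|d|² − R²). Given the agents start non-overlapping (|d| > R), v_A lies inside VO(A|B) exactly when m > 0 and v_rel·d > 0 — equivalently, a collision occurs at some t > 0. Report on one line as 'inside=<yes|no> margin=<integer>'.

d = (-5, 13),  |d|² = 194;  R = 4+7 = 11,  c = 194−11² = 73
v_rel = (2, -3),  |v_rel|² = 13;  v_rel·d = (2)·(-5) + (-3)·(13) = -49
13·t² + 98·t + 73 = 0  ⇒  m = (-49)² − 13·73 = 1452
m = 1452 > 0,  v_rel·d = -49 < 0  ⇒  outside

inside=no margin=1452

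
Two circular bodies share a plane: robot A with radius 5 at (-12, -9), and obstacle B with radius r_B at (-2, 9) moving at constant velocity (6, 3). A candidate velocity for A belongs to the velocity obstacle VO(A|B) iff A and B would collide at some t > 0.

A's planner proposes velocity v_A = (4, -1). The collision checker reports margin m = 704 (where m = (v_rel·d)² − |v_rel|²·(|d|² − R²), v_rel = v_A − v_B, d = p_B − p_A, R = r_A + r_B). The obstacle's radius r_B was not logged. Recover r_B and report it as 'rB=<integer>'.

m = 704
d = (10, 18);  v_rel = (-2, -4),  |v_rel|² = 20
v_rel×d = (-2)·(18) − (-4)·(10) = 4
since m = R²·20 − 4²:  R² = (16 + 704) / 20 = 36
R = √36 = 6  ⇒  r_B = 6 − 5 = 1

rB=1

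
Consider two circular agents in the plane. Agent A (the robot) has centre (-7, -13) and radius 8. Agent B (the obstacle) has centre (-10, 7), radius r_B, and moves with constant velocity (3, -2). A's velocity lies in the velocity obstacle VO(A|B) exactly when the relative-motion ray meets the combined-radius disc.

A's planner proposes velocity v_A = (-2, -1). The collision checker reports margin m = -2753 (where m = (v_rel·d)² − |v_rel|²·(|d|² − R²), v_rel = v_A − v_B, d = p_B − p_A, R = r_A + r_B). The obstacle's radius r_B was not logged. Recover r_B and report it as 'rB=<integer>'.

m = -2753
d = (-3, 20);  v_rel = (-5, 1),  |v_rel|² = 26
v_rel×d = (-5)·(20) − (1)·(-3) = -97
since m = R²·26 − (-97)²:  R² = (9409 + -2753) / 26 = 256
R = √256 = 16  ⇒  r_B = 16 − 8 = 8

rB=8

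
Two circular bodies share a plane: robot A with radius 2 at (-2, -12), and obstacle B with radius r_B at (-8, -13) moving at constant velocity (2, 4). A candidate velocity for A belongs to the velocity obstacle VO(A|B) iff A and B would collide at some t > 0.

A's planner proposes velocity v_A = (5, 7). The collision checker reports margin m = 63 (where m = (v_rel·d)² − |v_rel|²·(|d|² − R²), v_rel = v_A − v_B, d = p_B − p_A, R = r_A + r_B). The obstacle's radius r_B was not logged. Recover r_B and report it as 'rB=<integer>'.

m = 63
d = (-6, -1);  v_rel = (3, 3),  |v_rel|² = 18
v_rel×d = (3)·(-1) − (3)·(-6) = 15
since m = R²·18 − 15²:  R² = (225 + 63) / 18 = 16
R = √16 = 4  ⇒  r_B = 4 − 2 = 2

rB=2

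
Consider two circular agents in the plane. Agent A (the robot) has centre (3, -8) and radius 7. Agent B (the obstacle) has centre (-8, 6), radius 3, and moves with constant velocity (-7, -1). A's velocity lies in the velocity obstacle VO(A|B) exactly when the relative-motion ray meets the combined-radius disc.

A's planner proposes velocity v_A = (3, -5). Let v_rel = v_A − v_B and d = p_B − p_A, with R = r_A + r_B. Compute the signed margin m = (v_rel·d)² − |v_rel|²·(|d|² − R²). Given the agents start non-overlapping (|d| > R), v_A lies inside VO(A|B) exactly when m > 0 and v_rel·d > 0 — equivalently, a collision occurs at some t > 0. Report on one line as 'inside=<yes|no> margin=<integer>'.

d = (-11, 14),  |d|² = 317;  R = 7+3 = 10,  c = 317−10² = 217
v_rel = (10, -4),  |v_rel|² = 116;  v_rel·d = (10)·(-11) + (-4)·(14) = -166
116·t² + 332·t + 217 = 0  ⇒  m = (-166)² − 116·217 = 2384
m = 2384 > 0,  v_rel·d = -166 < 0  ⇒  outside

inside=no margin=2384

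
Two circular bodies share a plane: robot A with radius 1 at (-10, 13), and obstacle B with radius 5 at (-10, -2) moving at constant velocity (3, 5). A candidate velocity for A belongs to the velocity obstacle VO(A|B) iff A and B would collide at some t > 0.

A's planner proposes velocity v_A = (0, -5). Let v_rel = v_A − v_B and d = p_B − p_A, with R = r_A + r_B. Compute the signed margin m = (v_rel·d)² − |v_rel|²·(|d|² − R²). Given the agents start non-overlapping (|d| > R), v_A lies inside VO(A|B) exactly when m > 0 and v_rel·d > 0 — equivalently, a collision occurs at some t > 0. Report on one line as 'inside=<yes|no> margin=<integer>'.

d = (0, -15),  |d|² = 225;  R = 1+5 = 6,  c = 225−6² = 189
v_rel = (-3, -10),  |v_rel|² = 109;  v_rel·d = (-3)·(0) + (-10)·(-15) = 150
109·t² − 300·t + 189 = 0  ⇒  m = 150² − 109·189 = 1899
m = 1899 > 0,  v_rel·d = 150 > 0  ⇒  inside

inside=yes margin=1899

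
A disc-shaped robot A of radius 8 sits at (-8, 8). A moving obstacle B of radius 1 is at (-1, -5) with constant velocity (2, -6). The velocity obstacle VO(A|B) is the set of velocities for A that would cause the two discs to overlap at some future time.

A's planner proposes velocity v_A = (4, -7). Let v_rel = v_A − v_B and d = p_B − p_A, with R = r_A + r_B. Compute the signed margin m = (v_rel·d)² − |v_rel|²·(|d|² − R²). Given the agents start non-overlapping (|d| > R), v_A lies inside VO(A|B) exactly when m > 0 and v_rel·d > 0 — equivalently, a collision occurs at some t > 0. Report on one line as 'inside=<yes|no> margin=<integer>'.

d = (7, -13),  |d|² = 218;  R = 8+1 = 9,  c = 218−9² = 137
v_rel = (2, -1),  |v_rel|² = 5;  v_rel·d = (2)·(7) + (-1)·(-13) = 27
5·t² − 54·t + 137 = 0  ⇒  m = 27² − 5·137 = 44
m = 44 > 0,  v_rel·d = 27 > 0  ⇒  inside

inside=yes margin=44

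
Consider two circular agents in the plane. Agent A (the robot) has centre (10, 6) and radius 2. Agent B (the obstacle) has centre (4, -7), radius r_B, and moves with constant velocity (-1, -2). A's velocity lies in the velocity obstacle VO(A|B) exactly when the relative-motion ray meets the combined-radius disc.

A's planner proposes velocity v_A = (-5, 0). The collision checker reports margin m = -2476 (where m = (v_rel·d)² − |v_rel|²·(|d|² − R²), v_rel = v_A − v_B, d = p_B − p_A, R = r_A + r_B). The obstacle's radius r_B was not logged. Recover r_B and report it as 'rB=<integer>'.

m = -2476
d = (-6, -13);  v_rel = (-4, 2),  |v_rel|² = 20
v_rel×d = (-4)·(-13) − (2)·(-6) = 64
since m = R²·20 − 64²:  R² = (4096 + -2476) / 20 = 81
R = √81 = 9  ⇒  r_B = 9 − 2 = 7

rB=7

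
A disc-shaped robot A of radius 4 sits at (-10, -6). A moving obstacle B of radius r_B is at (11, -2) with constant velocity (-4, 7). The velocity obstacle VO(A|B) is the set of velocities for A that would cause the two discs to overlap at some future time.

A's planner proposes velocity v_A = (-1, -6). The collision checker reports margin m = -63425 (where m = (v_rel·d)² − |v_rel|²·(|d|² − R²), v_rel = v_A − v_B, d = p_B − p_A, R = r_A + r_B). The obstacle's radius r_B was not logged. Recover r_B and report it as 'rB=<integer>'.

m = -63425
d = (21, 4);  v_rel = (3, -13),  |v_rel|² = 178
v_rel×d = (3)·(4) − (-13)·(21) = 285
since m = R²·178 − 285²:  R² = (81225 + -63425) / 178 = 100
R = √100 = 10  ⇒  r_B = 10 − 4 = 6

rB=6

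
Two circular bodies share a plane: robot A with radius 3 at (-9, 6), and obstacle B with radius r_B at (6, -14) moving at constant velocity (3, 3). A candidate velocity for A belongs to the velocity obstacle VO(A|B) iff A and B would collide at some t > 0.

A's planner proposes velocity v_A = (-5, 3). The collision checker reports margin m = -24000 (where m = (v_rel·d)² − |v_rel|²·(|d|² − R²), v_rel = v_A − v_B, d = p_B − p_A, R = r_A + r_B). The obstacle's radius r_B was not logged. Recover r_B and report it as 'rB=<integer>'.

m = -24000
d = (15, -20);  v_rel = (-8, 0),  |v_rel|² = 64
v_rel×d = (-8)·(-20) − (0)·(15) = 160
since m = R²·64 − 160²:  R² = (25600 + -24000) / 64 = 25
R = √25 = 5  ⇒  r_B = 5 − 3 = 2

rB=2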